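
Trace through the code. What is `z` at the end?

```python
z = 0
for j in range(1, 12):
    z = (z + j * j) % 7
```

Let's trace through this code step by step.

Initialize: z = 0
Entering loop: for j in range(1, 12):

After execution: z = 2
2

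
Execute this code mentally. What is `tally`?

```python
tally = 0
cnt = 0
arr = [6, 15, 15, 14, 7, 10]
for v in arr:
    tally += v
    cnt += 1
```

Let's trace through this code step by step.

Initialize: tally = 0
Initialize: cnt = 0
Initialize: arr = [6, 15, 15, 14, 7, 10]
Entering loop: for v in arr:

After execution: tally = 67
67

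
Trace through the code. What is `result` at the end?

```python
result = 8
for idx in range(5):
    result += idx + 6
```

Let's trace through this code step by step.

Initialize: result = 8
Entering loop: for idx in range(5):

After execution: result = 48
48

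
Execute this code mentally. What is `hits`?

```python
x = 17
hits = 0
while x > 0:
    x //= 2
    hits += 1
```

Let's trace through this code step by step.

Initialize: x = 17
Initialize: hits = 0
Entering loop: while x > 0:

After execution: hits = 5
5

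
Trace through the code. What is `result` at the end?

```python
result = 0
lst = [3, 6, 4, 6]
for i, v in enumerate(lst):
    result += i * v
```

Let's trace through this code step by step.

Initialize: result = 0
Initialize: lst = [3, 6, 4, 6]
Entering loop: for i, v in enumerate(lst):

After execution: result = 32
32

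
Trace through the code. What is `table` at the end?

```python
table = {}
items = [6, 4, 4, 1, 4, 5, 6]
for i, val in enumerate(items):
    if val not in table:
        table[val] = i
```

Let's trace through this code step by step.

Initialize: table = {}
Initialize: items = [6, 4, 4, 1, 4, 5, 6]
Entering loop: for i, val in enumerate(items):

After execution: table = {6: 0, 4: 1, 1: 3, 5: 5}
{6: 0, 4: 1, 1: 3, 5: 5}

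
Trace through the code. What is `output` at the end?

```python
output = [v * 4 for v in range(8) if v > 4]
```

Let's trace through this code step by step.

Initialize: output = [v * 4 for v in range(8) if v > 4]

After execution: output = [20, 24, 28]
[20, 24, 28]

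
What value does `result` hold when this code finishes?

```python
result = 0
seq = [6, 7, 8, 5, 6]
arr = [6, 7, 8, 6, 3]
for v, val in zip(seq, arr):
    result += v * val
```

Let's trace through this code step by step.

Initialize: result = 0
Initialize: seq = [6, 7, 8, 5, 6]
Initialize: arr = [6, 7, 8, 6, 3]
Entering loop: for v, val in zip(seq, arr):

After execution: result = 197
197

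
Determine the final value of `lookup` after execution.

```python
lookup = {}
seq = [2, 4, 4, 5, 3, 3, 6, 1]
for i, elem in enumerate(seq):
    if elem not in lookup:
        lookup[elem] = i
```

Let's trace through this code step by step.

Initialize: lookup = {}
Initialize: seq = [2, 4, 4, 5, 3, 3, 6, 1]
Entering loop: for i, elem in enumerate(seq):

After execution: lookup = {2: 0, 4: 1, 5: 3, 3: 4, 6: 6, 1: 7}
{2: 0, 4: 1, 5: 3, 3: 4, 6: 6, 1: 7}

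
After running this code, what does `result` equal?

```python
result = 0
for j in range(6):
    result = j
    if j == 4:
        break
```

Let's trace through this code step by step.

Initialize: result = 0
Entering loop: for j in range(6):

After execution: result = 4
4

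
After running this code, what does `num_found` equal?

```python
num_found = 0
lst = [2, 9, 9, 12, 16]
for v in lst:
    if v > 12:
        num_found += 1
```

Let's trace through this code step by step.

Initialize: num_found = 0
Initialize: lst = [2, 9, 9, 12, 16]
Entering loop: for v in lst:

After execution: num_found = 1
1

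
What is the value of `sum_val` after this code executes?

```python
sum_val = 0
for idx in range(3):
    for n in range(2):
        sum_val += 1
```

Let's trace through this code step by step.

Initialize: sum_val = 0
Entering loop: for idx in range(3):

After execution: sum_val = 6
6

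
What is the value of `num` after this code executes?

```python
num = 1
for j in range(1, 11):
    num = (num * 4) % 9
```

Let's trace through this code step by step.

Initialize: num = 1
Entering loop: for j in range(1, 11):

After execution: num = 4
4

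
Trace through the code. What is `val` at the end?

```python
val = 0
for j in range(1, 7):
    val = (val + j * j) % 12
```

Let's trace through this code step by step.

Initialize: val = 0
Entering loop: for j in range(1, 7):

After execution: val = 7
7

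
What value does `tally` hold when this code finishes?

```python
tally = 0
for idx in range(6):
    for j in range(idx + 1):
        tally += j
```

Let's trace through this code step by step.

Initialize: tally = 0
Entering loop: for idx in range(6):

After execution: tally = 35
35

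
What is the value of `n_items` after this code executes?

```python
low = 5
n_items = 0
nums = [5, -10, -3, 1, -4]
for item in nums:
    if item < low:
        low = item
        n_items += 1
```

Let's trace through this code step by step.

Initialize: low = 5
Initialize: n_items = 0
Initialize: nums = [5, -10, -3, 1, -4]
Entering loop: for item in nums:

After execution: n_items = 1
1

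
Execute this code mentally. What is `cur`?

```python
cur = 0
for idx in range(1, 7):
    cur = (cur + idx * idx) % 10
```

Let's trace through this code step by step.

Initialize: cur = 0
Entering loop: for idx in range(1, 7):

After execution: cur = 1
1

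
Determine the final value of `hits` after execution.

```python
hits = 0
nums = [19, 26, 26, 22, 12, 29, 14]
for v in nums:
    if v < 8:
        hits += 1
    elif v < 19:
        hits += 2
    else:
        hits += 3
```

Let's trace through this code step by step.

Initialize: hits = 0
Initialize: nums = [19, 26, 26, 22, 12, 29, 14]
Entering loop: for v in nums:

After execution: hits = 19
19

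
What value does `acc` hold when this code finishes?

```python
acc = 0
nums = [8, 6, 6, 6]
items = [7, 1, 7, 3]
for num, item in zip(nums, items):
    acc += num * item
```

Let's trace through this code step by step.

Initialize: acc = 0
Initialize: nums = [8, 6, 6, 6]
Initialize: items = [7, 1, 7, 3]
Entering loop: for num, item in zip(nums, items):

After execution: acc = 122
122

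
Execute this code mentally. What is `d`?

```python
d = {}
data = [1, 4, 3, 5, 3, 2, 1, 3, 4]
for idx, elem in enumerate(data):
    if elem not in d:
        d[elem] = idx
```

Let's trace through this code step by step.

Initialize: d = {}
Initialize: data = [1, 4, 3, 5, 3, 2, 1, 3, 4]
Entering loop: for idx, elem in enumerate(data):

After execution: d = {1: 0, 4: 1, 3: 2, 5: 3, 2: 5}
{1: 0, 4: 1, 3: 2, 5: 3, 2: 5}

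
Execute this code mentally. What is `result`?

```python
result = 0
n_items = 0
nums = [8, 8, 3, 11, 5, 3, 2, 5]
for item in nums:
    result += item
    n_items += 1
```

Let's trace through this code step by step.

Initialize: result = 0
Initialize: n_items = 0
Initialize: nums = [8, 8, 3, 11, 5, 3, 2, 5]
Entering loop: for item in nums:

After execution: result = 45
45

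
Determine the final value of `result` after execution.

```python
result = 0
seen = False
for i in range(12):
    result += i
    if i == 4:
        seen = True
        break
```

Let's trace through this code step by step.

Initialize: result = 0
Initialize: seen = False
Entering loop: for i in range(12):

After execution: result = 10
10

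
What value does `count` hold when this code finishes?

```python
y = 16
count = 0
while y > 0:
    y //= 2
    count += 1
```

Let's trace through this code step by step.

Initialize: y = 16
Initialize: count = 0
Entering loop: while y > 0:

After execution: count = 5
5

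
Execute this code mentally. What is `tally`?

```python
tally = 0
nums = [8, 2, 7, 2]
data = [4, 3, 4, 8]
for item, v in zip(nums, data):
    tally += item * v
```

Let's trace through this code step by step.

Initialize: tally = 0
Initialize: nums = [8, 2, 7, 2]
Initialize: data = [4, 3, 4, 8]
Entering loop: for item, v in zip(nums, data):

After execution: tally = 82
82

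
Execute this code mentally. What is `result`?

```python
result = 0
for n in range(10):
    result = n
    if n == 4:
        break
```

Let's trace through this code step by step.

Initialize: result = 0
Entering loop: for n in range(10):

After execution: result = 4
4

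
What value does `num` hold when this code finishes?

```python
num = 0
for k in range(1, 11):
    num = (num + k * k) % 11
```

Let's trace through this code step by step.

Initialize: num = 0
Entering loop: for k in range(1, 11):

After execution: num = 0
0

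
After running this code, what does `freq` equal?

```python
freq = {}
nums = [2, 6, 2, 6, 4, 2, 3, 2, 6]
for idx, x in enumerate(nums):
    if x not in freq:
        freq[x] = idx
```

Let's trace through this code step by step.

Initialize: freq = {}
Initialize: nums = [2, 6, 2, 6, 4, 2, 3, 2, 6]
Entering loop: for idx, x in enumerate(nums):

After execution: freq = {2: 0, 6: 1, 4: 4, 3: 6}
{2: 0, 6: 1, 4: 4, 3: 6}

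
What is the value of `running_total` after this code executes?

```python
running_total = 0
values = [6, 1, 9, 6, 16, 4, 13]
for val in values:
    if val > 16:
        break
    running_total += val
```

Let's trace through this code step by step.

Initialize: running_total = 0
Initialize: values = [6, 1, 9, 6, 16, 4, 13]
Entering loop: for val in values:

After execution: running_total = 55
55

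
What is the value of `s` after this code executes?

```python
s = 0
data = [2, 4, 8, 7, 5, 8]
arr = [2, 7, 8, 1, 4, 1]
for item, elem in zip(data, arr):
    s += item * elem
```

Let's trace through this code step by step.

Initialize: s = 0
Initialize: data = [2, 4, 8, 7, 5, 8]
Initialize: arr = [2, 7, 8, 1, 4, 1]
Entering loop: for item, elem in zip(data, arr):

After execution: s = 131
131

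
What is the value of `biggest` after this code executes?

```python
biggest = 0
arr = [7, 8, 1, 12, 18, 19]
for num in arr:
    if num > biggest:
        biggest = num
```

Let's trace through this code step by step.

Initialize: biggest = 0
Initialize: arr = [7, 8, 1, 12, 18, 19]
Entering loop: for num in arr:

After execution: biggest = 19
19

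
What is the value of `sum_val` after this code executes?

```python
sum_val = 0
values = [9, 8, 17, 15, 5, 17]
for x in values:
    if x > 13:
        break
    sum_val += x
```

Let's trace through this code step by step.

Initialize: sum_val = 0
Initialize: values = [9, 8, 17, 15, 5, 17]
Entering loop: for x in values:

After execution: sum_val = 17
17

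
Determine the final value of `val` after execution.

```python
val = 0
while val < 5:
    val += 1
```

Let's trace through this code step by step.

Initialize: val = 0
Entering loop: while val < 5:

After execution: val = 5
5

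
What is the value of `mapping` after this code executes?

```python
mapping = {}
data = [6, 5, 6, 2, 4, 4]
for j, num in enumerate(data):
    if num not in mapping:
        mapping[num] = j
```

Let's trace through this code step by step.

Initialize: mapping = {}
Initialize: data = [6, 5, 6, 2, 4, 4]
Entering loop: for j, num in enumerate(data):

After execution: mapping = {6: 0, 5: 1, 2: 3, 4: 4}
{6: 0, 5: 1, 2: 3, 4: 4}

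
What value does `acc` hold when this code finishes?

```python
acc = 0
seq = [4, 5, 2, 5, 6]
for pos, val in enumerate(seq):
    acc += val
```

Let's trace through this code step by step.

Initialize: acc = 0
Initialize: seq = [4, 5, 2, 5, 6]
Entering loop: for pos, val in enumerate(seq):

After execution: acc = 22
22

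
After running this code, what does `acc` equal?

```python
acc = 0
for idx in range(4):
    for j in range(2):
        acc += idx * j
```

Let's trace through this code step by step.

Initialize: acc = 0
Entering loop: for idx in range(4):

After execution: acc = 6
6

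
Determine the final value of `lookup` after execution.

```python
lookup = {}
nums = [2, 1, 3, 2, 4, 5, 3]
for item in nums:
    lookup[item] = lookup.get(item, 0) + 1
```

Let's trace through this code step by step.

Initialize: lookup = {}
Initialize: nums = [2, 1, 3, 2, 4, 5, 3]
Entering loop: for item in nums:

After execution: lookup = {2: 2, 1: 1, 3: 2, 4: 1, 5: 1}
{2: 2, 1: 1, 3: 2, 4: 1, 5: 1}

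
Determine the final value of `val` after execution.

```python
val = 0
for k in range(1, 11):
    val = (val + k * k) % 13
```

Let's trace through this code step by step.

Initialize: val = 0
Entering loop: for k in range(1, 11):

After execution: val = 8
8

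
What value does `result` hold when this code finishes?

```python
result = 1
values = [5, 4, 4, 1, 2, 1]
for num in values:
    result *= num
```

Let's trace through this code step by step.

Initialize: result = 1
Initialize: values = [5, 4, 4, 1, 2, 1]
Entering loop: for num in values:

After execution: result = 160
160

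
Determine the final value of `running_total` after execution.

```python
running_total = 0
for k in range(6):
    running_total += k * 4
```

Let's trace through this code step by step.

Initialize: running_total = 0
Entering loop: for k in range(6):

After execution: running_total = 60
60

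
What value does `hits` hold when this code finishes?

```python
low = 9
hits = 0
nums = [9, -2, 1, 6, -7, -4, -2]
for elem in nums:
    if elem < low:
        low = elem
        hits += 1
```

Let's trace through this code step by step.

Initialize: low = 9
Initialize: hits = 0
Initialize: nums = [9, -2, 1, 6, -7, -4, -2]
Entering loop: for elem in nums:

After execution: hits = 2
2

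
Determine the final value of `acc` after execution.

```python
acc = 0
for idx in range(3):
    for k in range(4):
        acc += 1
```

Let's trace through this code step by step.

Initialize: acc = 0
Entering loop: for idx in range(3):

After execution: acc = 12
12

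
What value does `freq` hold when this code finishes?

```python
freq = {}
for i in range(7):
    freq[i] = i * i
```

Let's trace through this code step by step.

Initialize: freq = {}
Entering loop: for i in range(7):

After execution: freq = {0: 0, 1: 1, 2: 4, 3: 9, 4: 16, 5: 25, 6: 36}
{0: 0, 1: 1, 2: 4, 3: 9, 4: 16, 5: 25, 6: 36}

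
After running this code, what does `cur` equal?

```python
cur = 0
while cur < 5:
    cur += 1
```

Let's trace through this code step by step.

Initialize: cur = 0
Entering loop: while cur < 5:

After execution: cur = 5
5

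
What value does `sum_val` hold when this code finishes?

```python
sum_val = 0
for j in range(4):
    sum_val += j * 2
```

Let's trace through this code step by step.

Initialize: sum_val = 0
Entering loop: for j in range(4):

After execution: sum_val = 12
12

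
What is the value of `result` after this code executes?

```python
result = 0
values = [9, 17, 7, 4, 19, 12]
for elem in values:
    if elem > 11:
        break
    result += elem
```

Let's trace through this code step by step.

Initialize: result = 0
Initialize: values = [9, 17, 7, 4, 19, 12]
Entering loop: for elem in values:

After execution: result = 9
9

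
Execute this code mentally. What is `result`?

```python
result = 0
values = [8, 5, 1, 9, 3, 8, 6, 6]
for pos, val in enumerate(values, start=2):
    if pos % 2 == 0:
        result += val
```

Let's trace through this code step by step.

Initialize: result = 0
Initialize: values = [8, 5, 1, 9, 3, 8, 6, 6]
Entering loop: for pos, val in enumerate(values, start=2):

After execution: result = 18
18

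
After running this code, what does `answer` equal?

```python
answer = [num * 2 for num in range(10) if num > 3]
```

Let's trace through this code step by step.

Initialize: answer = [num * 2 for num in range(10) if num > 3]

After execution: answer = [8, 10, 12, 14, 16, 18]
[8, 10, 12, 14, 16, 18]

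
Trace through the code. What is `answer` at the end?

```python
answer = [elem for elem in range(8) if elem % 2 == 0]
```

Let's trace through this code step by step.

Initialize: answer = [elem for elem in range(8) if elem % 2 == 0]

After execution: answer = [0, 2, 4, 6]
[0, 2, 4, 6]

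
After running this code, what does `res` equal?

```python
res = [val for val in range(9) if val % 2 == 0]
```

Let's trace through this code step by step.

Initialize: res = [val for val in range(9) if val % 2 == 0]

After execution: res = [0, 2, 4, 6, 8]
[0, 2, 4, 6, 8]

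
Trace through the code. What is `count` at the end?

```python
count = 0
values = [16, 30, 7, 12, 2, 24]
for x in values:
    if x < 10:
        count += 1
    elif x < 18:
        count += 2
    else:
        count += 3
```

Let's trace through this code step by step.

Initialize: count = 0
Initialize: values = [16, 30, 7, 12, 2, 24]
Entering loop: for x in values:

After execution: count = 12
12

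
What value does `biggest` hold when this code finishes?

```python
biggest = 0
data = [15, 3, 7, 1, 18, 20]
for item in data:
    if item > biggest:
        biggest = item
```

Let's trace through this code step by step.

Initialize: biggest = 0
Initialize: data = [15, 3, 7, 1, 18, 20]
Entering loop: for item in data:

After execution: biggest = 20
20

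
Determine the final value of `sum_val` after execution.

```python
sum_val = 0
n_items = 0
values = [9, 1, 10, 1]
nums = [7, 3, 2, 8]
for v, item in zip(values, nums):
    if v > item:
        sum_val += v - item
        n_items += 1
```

Let's trace through this code step by step.

Initialize: sum_val = 0
Initialize: n_items = 0
Initialize: values = [9, 1, 10, 1]
Initialize: nums = [7, 3, 2, 8]
Entering loop: for v, item in zip(values, nums):

After execution: sum_val = 10
10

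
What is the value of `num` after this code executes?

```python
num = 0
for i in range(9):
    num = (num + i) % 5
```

Let's trace through this code step by step.

Initialize: num = 0
Entering loop: for i in range(9):

After execution: num = 1
1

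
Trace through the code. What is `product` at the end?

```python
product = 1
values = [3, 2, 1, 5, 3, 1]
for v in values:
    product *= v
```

Let's trace through this code step by step.

Initialize: product = 1
Initialize: values = [3, 2, 1, 5, 3, 1]
Entering loop: for v in values:

After execution: product = 90
90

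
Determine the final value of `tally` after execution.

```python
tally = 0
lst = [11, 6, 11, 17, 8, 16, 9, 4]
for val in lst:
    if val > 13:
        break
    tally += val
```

Let's trace through this code step by step.

Initialize: tally = 0
Initialize: lst = [11, 6, 11, 17, 8, 16, 9, 4]
Entering loop: for val in lst:

After execution: tally = 28
28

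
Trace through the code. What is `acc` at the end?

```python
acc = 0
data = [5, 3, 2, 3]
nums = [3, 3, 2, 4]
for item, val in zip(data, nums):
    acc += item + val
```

Let's trace through this code step by step.

Initialize: acc = 0
Initialize: data = [5, 3, 2, 3]
Initialize: nums = [3, 3, 2, 4]
Entering loop: for item, val in zip(data, nums):

After execution: acc = 25
25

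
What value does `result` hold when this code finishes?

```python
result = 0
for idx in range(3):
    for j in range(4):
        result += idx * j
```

Let's trace through this code step by step.

Initialize: result = 0
Entering loop: for idx in range(3):

After execution: result = 18
18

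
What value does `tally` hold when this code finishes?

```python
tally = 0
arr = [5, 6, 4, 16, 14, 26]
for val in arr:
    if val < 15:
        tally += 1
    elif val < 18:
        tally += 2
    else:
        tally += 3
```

Let's trace through this code step by step.

Initialize: tally = 0
Initialize: arr = [5, 6, 4, 16, 14, 26]
Entering loop: for val in arr:

After execution: tally = 9
9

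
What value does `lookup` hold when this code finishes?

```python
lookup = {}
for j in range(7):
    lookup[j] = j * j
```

Let's trace through this code step by step.

Initialize: lookup = {}
Entering loop: for j in range(7):

After execution: lookup = {0: 0, 1: 1, 2: 4, 3: 9, 4: 16, 5: 25, 6: 36}
{0: 0, 1: 1, 2: 4, 3: 9, 4: 16, 5: 25, 6: 36}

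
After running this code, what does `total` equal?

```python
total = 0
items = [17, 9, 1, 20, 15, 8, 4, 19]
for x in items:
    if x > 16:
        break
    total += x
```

Let's trace through this code step by step.

Initialize: total = 0
Initialize: items = [17, 9, 1, 20, 15, 8, 4, 19]
Entering loop: for x in items:

After execution: total = 0
0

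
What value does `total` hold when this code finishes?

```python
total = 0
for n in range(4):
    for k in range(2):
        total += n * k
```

Let's trace through this code step by step.

Initialize: total = 0
Entering loop: for n in range(4):

After execution: total = 6
6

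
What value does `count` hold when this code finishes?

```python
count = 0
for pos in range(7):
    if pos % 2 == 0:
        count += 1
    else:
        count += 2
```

Let's trace through this code step by step.

Initialize: count = 0
Entering loop: for pos in range(7):

After execution: count = 10
10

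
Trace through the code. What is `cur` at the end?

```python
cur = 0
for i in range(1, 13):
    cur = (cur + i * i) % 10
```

Let's trace through this code step by step.

Initialize: cur = 0
Entering loop: for i in range(1, 13):

After execution: cur = 0
0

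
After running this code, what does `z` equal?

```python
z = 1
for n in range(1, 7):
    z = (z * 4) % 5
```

Let's trace through this code step by step.

Initialize: z = 1
Entering loop: for n in range(1, 7):

After execution: z = 1
1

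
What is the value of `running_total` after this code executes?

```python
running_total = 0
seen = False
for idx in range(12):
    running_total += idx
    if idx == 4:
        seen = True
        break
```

Let's trace through this code step by step.

Initialize: running_total = 0
Initialize: seen = False
Entering loop: for idx in range(12):

After execution: running_total = 10
10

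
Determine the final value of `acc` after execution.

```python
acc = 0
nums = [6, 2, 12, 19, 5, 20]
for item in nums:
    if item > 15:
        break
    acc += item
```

Let's trace through this code step by step.

Initialize: acc = 0
Initialize: nums = [6, 2, 12, 19, 5, 20]
Entering loop: for item in nums:

After execution: acc = 20
20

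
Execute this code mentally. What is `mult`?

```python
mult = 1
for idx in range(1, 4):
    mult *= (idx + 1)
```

Let's trace through this code step by step.

Initialize: mult = 1
Entering loop: for idx in range(1, 4):

After execution: mult = 24
24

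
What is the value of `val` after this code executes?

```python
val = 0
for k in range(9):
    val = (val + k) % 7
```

Let's trace through this code step by step.

Initialize: val = 0
Entering loop: for k in range(9):

After execution: val = 1
1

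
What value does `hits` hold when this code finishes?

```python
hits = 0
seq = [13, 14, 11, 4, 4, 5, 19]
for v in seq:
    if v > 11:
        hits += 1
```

Let's trace through this code step by step.

Initialize: hits = 0
Initialize: seq = [13, 14, 11, 4, 4, 5, 19]
Entering loop: for v in seq:

After execution: hits = 3
3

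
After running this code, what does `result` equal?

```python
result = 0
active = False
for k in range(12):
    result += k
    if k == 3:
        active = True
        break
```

Let's trace through this code step by step.

Initialize: result = 0
Initialize: active = False
Entering loop: for k in range(12):

After execution: result = 6
6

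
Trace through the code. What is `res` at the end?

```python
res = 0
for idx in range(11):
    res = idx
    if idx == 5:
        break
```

Let's trace through this code step by step.

Initialize: res = 0
Entering loop: for idx in range(11):

After execution: res = 5
5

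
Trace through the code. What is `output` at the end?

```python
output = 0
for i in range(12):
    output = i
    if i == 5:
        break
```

Let's trace through this code step by step.

Initialize: output = 0
Entering loop: for i in range(12):

After execution: output = 5
5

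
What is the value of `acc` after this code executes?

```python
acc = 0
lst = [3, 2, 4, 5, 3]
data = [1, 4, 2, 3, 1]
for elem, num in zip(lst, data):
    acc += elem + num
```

Let's trace through this code step by step.

Initialize: acc = 0
Initialize: lst = [3, 2, 4, 5, 3]
Initialize: data = [1, 4, 2, 3, 1]
Entering loop: for elem, num in zip(lst, data):

After execution: acc = 28
28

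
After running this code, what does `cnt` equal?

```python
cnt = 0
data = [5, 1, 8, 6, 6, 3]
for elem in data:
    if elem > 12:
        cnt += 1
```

Let's trace through this code step by step.

Initialize: cnt = 0
Initialize: data = [5, 1, 8, 6, 6, 3]
Entering loop: for elem in data:

After execution: cnt = 0
0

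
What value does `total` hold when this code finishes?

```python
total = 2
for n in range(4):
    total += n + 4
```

Let's trace through this code step by step.

Initialize: total = 2
Entering loop: for n in range(4):

After execution: total = 24
24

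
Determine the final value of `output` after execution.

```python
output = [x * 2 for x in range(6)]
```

Let's trace through this code step by step.

Initialize: output = [x * 2 for x in range(6)]

After execution: output = [0, 2, 4, 6, 8, 10]
[0, 2, 4, 6, 8, 10]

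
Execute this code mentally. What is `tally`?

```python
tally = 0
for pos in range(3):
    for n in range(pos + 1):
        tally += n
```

Let's trace through this code step by step.

Initialize: tally = 0
Entering loop: for pos in range(3):

After execution: tally = 4
4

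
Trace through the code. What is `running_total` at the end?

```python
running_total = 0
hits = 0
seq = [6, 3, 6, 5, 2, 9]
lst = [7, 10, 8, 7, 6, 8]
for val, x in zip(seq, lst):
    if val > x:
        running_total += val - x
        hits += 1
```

Let's trace through this code step by step.

Initialize: running_total = 0
Initialize: hits = 0
Initialize: seq = [6, 3, 6, 5, 2, 9]
Initialize: lst = [7, 10, 8, 7, 6, 8]
Entering loop: for val, x in zip(seq, lst):

After execution: running_total = 1
1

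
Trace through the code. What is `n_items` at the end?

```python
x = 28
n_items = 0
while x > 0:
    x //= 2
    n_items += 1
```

Let's trace through this code step by step.

Initialize: x = 28
Initialize: n_items = 0
Entering loop: while x > 0:

After execution: n_items = 5
5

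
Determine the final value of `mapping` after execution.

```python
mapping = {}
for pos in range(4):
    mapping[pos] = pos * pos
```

Let's trace through this code step by step.

Initialize: mapping = {}
Entering loop: for pos in range(4):

After execution: mapping = {0: 0, 1: 1, 2: 4, 3: 9}
{0: 0, 1: 1, 2: 4, 3: 9}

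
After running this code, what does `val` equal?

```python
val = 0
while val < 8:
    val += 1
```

Let's trace through this code step by step.

Initialize: val = 0
Entering loop: while val < 8:

After execution: val = 8
8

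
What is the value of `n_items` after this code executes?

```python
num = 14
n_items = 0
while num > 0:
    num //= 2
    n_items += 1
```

Let's trace through this code step by step.

Initialize: num = 14
Initialize: n_items = 0
Entering loop: while num > 0:

After execution: n_items = 4
4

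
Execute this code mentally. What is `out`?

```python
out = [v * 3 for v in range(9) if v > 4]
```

Let's trace through this code step by step.

Initialize: out = [v * 3 for v in range(9) if v > 4]

After execution: out = [15, 18, 21, 24]
[15, 18, 21, 24]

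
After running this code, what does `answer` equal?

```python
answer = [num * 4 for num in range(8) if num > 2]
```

Let's trace through this code step by step.

Initialize: answer = [num * 4 for num in range(8) if num > 2]

After execution: answer = [12, 16, 20, 24, 28]
[12, 16, 20, 24, 28]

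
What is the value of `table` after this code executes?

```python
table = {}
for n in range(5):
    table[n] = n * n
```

Let's trace through this code step by step.

Initialize: table = {}
Entering loop: for n in range(5):

After execution: table = {0: 0, 1: 1, 2: 4, 3: 9, 4: 16}
{0: 0, 1: 1, 2: 4, 3: 9, 4: 16}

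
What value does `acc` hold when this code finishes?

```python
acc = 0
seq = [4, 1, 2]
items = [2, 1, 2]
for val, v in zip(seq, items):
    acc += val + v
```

Let's trace through this code step by step.

Initialize: acc = 0
Initialize: seq = [4, 1, 2]
Initialize: items = [2, 1, 2]
Entering loop: for val, v in zip(seq, items):

After execution: acc = 12
12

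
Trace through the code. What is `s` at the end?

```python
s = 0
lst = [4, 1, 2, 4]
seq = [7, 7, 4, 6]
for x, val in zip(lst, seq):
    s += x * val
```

Let's trace through this code step by step.

Initialize: s = 0
Initialize: lst = [4, 1, 2, 4]
Initialize: seq = [7, 7, 4, 6]
Entering loop: for x, val in zip(lst, seq):

After execution: s = 67
67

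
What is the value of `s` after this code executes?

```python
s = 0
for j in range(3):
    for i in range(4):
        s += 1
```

Let's trace through this code step by step.

Initialize: s = 0
Entering loop: for j in range(3):

After execution: s = 12
12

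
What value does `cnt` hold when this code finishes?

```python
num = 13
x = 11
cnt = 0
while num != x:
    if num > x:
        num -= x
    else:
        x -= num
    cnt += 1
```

Let's trace through this code step by step.

Initialize: num = 13
Initialize: x = 11
Initialize: cnt = 0
Entering loop: while num != x:

After execution: cnt = 7
7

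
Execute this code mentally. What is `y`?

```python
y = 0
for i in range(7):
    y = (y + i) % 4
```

Let's trace through this code step by step.

Initialize: y = 0
Entering loop: for i in range(7):

After execution: y = 1
1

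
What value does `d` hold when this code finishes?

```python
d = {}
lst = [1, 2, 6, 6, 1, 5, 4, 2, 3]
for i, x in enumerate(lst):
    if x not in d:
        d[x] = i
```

Let's trace through this code step by step.

Initialize: d = {}
Initialize: lst = [1, 2, 6, 6, 1, 5, 4, 2, 3]
Entering loop: for i, x in enumerate(lst):

After execution: d = {1: 0, 2: 1, 6: 2, 5: 5, 4: 6, 3: 8}
{1: 0, 2: 1, 6: 2, 5: 5, 4: 6, 3: 8}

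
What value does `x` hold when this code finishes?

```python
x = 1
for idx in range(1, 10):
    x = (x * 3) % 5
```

Let's trace through this code step by step.

Initialize: x = 1
Entering loop: for idx in range(1, 10):

After execution: x = 3
3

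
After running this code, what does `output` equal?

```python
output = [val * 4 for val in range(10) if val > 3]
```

Let's trace through this code step by step.

Initialize: output = [val * 4 for val in range(10) if val > 3]

After execution: output = [16, 20, 24, 28, 32, 36]
[16, 20, 24, 28, 32, 36]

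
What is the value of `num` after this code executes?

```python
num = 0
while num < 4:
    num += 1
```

Let's trace through this code step by step.

Initialize: num = 0
Entering loop: while num < 4:

After execution: num = 4
4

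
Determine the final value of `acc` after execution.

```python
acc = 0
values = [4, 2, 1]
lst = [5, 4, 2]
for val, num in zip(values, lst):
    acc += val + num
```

Let's trace through this code step by step.

Initialize: acc = 0
Initialize: values = [4, 2, 1]
Initialize: lst = [5, 4, 2]
Entering loop: for val, num in zip(values, lst):

After execution: acc = 18
18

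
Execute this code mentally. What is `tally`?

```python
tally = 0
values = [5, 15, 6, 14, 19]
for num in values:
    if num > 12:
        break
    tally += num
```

Let's trace through this code step by step.

Initialize: tally = 0
Initialize: values = [5, 15, 6, 14, 19]
Entering loop: for num in values:

After execution: tally = 5
5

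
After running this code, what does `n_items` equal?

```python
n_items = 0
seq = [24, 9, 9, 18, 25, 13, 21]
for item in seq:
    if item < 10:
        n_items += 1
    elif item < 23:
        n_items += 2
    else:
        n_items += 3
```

Let's trace through this code step by step.

Initialize: n_items = 0
Initialize: seq = [24, 9, 9, 18, 25, 13, 21]
Entering loop: for item in seq:

After execution: n_items = 14
14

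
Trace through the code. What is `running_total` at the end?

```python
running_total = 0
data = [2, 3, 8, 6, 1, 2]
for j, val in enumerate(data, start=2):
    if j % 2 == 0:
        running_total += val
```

Let's trace through this code step by step.

Initialize: running_total = 0
Initialize: data = [2, 3, 8, 6, 1, 2]
Entering loop: for j, val in enumerate(data, start=2):

After execution: running_total = 11
11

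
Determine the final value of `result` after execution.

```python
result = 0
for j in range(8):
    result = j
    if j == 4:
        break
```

Let's trace through this code step by step.

Initialize: result = 0
Entering loop: for j in range(8):

After execution: result = 4
4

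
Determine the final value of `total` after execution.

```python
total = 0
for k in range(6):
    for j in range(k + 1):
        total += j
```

Let's trace through this code step by step.

Initialize: total = 0
Entering loop: for k in range(6):

After execution: total = 35
35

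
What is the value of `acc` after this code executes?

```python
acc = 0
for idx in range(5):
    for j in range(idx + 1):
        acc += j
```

Let's trace through this code step by step.

Initialize: acc = 0
Entering loop: for idx in range(5):

After execution: acc = 20
20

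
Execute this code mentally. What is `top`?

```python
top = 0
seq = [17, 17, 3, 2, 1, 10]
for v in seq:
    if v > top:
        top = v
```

Let's trace through this code step by step.

Initialize: top = 0
Initialize: seq = [17, 17, 3, 2, 1, 10]
Entering loop: for v in seq:

After execution: top = 17
17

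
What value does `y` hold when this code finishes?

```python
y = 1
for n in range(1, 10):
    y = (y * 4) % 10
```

Let's trace through this code step by step.

Initialize: y = 1
Entering loop: for n in range(1, 10):

After execution: y = 4
4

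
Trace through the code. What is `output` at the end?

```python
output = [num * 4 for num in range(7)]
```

Let's trace through this code step by step.

Initialize: output = [num * 4 for num in range(7)]

After execution: output = [0, 4, 8, 12, 16, 20, 24]
[0, 4, 8, 12, 16, 20, 24]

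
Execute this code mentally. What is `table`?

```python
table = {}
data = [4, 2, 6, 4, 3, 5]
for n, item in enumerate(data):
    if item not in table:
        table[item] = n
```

Let's trace through this code step by step.

Initialize: table = {}
Initialize: data = [4, 2, 6, 4, 3, 5]
Entering loop: for n, item in enumerate(data):

After execution: table = {4: 0, 2: 1, 6: 2, 3: 4, 5: 5}
{4: 0, 2: 1, 6: 2, 3: 4, 5: 5}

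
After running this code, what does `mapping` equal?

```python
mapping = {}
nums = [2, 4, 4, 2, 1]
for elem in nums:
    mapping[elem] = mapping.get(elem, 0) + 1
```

Let's trace through this code step by step.

Initialize: mapping = {}
Initialize: nums = [2, 4, 4, 2, 1]
Entering loop: for elem in nums:

After execution: mapping = {2: 2, 4: 2, 1: 1}
{2: 2, 4: 2, 1: 1}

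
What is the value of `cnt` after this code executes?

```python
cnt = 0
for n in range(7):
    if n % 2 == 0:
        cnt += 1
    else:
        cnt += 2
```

Let's trace through this code step by step.

Initialize: cnt = 0
Entering loop: for n in range(7):

After execution: cnt = 10
10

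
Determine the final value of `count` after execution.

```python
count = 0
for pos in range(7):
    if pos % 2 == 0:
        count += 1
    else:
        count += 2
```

Let's trace through this code step by step.

Initialize: count = 0
Entering loop: for pos in range(7):

After execution: count = 10
10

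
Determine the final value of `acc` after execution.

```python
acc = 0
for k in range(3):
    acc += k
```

Let's trace through this code step by step.

Initialize: acc = 0
Entering loop: for k in range(3):

After execution: acc = 3
3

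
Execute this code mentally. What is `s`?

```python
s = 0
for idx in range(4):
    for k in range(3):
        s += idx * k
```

Let's trace through this code step by step.

Initialize: s = 0
Entering loop: for idx in range(4):

After execution: s = 18
18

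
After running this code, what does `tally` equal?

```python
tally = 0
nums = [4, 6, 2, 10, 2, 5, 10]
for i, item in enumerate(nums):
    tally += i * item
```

Let's trace through this code step by step.

Initialize: tally = 0
Initialize: nums = [4, 6, 2, 10, 2, 5, 10]
Entering loop: for i, item in enumerate(nums):

After execution: tally = 133
133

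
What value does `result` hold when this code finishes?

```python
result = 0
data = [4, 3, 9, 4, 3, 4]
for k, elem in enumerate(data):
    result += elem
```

Let's trace through this code step by step.

Initialize: result = 0
Initialize: data = [4, 3, 9, 4, 3, 4]
Entering loop: for k, elem in enumerate(data):

After execution: result = 27
27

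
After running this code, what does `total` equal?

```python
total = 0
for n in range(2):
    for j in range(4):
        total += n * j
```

Let's trace through this code step by step.

Initialize: total = 0
Entering loop: for n in range(2):

After execution: total = 6
6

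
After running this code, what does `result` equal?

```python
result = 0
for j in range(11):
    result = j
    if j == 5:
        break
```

Let's trace through this code step by step.

Initialize: result = 0
Entering loop: for j in range(11):

After execution: result = 5
5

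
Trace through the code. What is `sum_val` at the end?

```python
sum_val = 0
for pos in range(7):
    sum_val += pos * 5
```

Let's trace through this code step by step.

Initialize: sum_val = 0
Entering loop: for pos in range(7):

After execution: sum_val = 105
105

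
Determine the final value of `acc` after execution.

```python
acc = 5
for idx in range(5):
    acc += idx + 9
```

Let's trace through this code step by step.

Initialize: acc = 5
Entering loop: for idx in range(5):

After execution: acc = 60
60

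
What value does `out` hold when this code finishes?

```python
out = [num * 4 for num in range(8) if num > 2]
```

Let's trace through this code step by step.

Initialize: out = [num * 4 for num in range(8) if num > 2]

After execution: out = [12, 16, 20, 24, 28]
[12, 16, 20, 24, 28]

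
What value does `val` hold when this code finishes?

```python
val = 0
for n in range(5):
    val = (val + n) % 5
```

Let's trace through this code step by step.

Initialize: val = 0
Entering loop: for n in range(5):

After execution: val = 0
0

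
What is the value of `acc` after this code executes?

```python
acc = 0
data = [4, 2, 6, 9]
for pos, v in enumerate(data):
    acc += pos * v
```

Let's trace through this code step by step.

Initialize: acc = 0
Initialize: data = [4, 2, 6, 9]
Entering loop: for pos, v in enumerate(data):

After execution: acc = 41
41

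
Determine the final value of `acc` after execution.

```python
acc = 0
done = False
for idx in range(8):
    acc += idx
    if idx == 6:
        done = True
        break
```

Let's trace through this code step by step.

Initialize: acc = 0
Initialize: done = False
Entering loop: for idx in range(8):

After execution: acc = 21
21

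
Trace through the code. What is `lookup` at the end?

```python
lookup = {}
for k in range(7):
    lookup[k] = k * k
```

Let's trace through this code step by step.

Initialize: lookup = {}
Entering loop: for k in range(7):

After execution: lookup = {0: 0, 1: 1, 2: 4, 3: 9, 4: 16, 5: 25, 6: 36}
{0: 0, 1: 1, 2: 4, 3: 9, 4: 16, 5: 25, 6: 36}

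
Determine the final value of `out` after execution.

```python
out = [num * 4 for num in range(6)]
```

Let's trace through this code step by step.

Initialize: out = [num * 4 for num in range(6)]

After execution: out = [0, 4, 8, 12, 16, 20]
[0, 4, 8, 12, 16, 20]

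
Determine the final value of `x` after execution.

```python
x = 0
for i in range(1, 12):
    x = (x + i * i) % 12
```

Let's trace through this code step by step.

Initialize: x = 0
Entering loop: for i in range(1, 12):

After execution: x = 2
2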